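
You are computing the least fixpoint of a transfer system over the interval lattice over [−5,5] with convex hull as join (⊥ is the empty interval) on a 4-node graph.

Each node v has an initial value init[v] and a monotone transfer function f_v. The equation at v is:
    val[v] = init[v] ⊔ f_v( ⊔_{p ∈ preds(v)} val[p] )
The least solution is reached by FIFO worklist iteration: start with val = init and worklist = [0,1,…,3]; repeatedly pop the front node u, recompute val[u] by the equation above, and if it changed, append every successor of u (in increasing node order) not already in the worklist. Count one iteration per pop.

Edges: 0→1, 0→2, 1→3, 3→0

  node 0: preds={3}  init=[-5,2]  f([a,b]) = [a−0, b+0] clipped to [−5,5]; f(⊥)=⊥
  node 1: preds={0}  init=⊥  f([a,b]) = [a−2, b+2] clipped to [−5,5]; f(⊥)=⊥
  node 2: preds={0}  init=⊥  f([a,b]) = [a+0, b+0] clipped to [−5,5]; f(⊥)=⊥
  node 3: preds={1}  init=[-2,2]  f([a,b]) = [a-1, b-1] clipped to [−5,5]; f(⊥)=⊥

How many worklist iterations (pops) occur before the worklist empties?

Trace (11 dequeues):
  [1] u=0 | in [-2,2] | out [-5,2] | ==
  [2] u=1 | in [-5,2] | out [-5,4] | prev ⊥ | push {}
  [3] u=2 | in [-5,2] | out [-5,2] | prev ⊥ | push {}
  [4] u=3 | in [-5,4] | out [-5,3] | prev [-2,2] | push {0}
  [5] u=0 | in [-5,3] | out [-5,3] | prev [-5,2] | push {1,2}
  [6] u=1 | in [-5,3] | out [-5,5] | prev [-5,4] | push {3}
  [7] u=2 | in [-5,3] | out [-5,3] | prev [-5,2] | push {}
  [8] u=3 | in [-5,5] | out [-5,4] | prev [-5,3] | push {0}
  [9] u=0 | in [-5,4] | out [-5,4] | prev [-5,3] | push {1,2}
  [10] u=1 | in [-5,4] | out [-5,5] | ==
  [11] u=2 | in [-5,4] | out [-5,4] | prev [-5,3] | push {}

Converged values:
  [0] [-5,4]
  [1] [-5,5]
  [2] [-5,4]
  [3] [-5,4]

11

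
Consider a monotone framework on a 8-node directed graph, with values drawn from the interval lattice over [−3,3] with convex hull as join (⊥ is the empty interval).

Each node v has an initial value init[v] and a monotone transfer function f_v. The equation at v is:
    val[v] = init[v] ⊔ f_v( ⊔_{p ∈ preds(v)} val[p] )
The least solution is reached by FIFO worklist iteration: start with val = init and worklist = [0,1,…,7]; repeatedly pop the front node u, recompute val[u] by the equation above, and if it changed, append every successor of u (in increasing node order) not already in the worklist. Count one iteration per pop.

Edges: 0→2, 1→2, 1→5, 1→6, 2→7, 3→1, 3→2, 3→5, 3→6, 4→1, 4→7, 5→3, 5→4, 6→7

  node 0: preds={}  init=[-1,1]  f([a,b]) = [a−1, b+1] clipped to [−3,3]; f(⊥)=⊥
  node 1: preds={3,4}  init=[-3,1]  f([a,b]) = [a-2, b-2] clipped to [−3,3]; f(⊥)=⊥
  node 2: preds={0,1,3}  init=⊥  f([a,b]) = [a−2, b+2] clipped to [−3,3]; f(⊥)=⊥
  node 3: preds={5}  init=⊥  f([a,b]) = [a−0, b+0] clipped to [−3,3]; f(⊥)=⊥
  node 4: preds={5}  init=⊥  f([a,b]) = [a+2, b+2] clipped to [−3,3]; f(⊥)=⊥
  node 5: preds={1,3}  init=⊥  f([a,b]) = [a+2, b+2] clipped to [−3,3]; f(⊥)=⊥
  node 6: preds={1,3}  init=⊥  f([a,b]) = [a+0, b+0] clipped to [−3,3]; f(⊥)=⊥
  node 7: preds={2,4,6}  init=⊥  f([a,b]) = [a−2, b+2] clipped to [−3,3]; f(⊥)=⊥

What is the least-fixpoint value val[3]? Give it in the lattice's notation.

Iteration log — 15 steps:
  step 1. node 0  ⊔preds=⊥  new=[-1,1]  stable
  step 2. node 1  ⊔preds=⊥  new=[-3,1]  stable
  step 3. node 2  ⊔preds=[-3,1]  new=[-3,3]  old=⊥  +wl: 
  step 4. node 3  ⊔preds=⊥  new=⊥  stable
  step 5. node 4  ⊔preds=⊥  new=⊥  stable
  step 6. node 5  ⊔preds=[-3,1]  new=[-1,3]  old=⊥  +wl: 3,4
  step 7. node 6  ⊔preds=[-3,1]  new=[-3,1]  old=⊥  +wl: 
  step 8. node 7  ⊔preds=[-3,3]  new=[-3,3]  old=⊥  +wl: 
  step 9. node 3  ⊔preds=[-1,3]  new=[-1,3]  old=⊥  +wl: 1,2,5,6
  step 10. node 4  ⊔preds=[-1,3]  new=[1,3]  old=⊥  +wl: 7
  step 11. node 1  ⊔preds=[-1,3]  new=[-3,1]  stable
  step 12. node 2  ⊔preds=[-3,3]  new=[-3,3]  stable
  step 13. node 5  ⊔preds=[-3,3]  new=[-1,3]  stable
  step 14. node 6  ⊔preds=[-3,3]  new=[-3,3]  old=[-3,1]  +wl: 
  step 15. node 7  ⊔preds=[-3,3]  new=[-3,3]  stable

Least fixpoint reached:
  node 0: [-1,1]
  node 1: [-3,1]
  node 2: [-3,3]
  node 3: [-1,3]
  node 4: [1,3]
  node 5: [-1,3]
  node 6: [-3,3]
  node 7: [-3,3]

[-1,3]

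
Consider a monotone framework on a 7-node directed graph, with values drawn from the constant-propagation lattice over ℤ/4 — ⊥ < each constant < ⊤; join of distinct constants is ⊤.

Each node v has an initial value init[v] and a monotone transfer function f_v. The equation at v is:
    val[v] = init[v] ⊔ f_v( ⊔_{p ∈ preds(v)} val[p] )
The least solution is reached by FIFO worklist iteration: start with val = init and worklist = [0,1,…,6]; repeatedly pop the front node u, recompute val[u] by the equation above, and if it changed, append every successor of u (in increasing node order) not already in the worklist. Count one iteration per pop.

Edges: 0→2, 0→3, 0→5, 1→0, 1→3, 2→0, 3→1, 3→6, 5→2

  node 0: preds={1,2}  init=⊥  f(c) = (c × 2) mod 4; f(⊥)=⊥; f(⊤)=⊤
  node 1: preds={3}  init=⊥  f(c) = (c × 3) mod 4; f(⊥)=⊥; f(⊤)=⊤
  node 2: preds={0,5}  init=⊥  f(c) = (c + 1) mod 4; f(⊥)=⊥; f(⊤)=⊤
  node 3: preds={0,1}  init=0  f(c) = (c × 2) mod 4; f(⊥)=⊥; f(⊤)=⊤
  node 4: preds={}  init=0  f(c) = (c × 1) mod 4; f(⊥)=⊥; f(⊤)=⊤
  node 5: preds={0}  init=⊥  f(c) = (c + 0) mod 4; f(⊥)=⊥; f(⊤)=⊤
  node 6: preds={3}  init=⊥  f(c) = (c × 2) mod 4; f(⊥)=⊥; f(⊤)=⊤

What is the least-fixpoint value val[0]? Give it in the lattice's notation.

⊤

Trace (21 dequeues):
  [1] u=0 | in ⊥ | out ⊥ | ==
  [2] u=1 | in 0 | out 0 | prev ⊥ | push {0}
  [3] u=2 | in ⊥ | out ⊥ | ==
  [4] u=3 | in 0 | out 0 | ==
  [5] u=4 | in ⊥ | out 0 | ==
  [6] u=5 | in ⊥ | out ⊥ | ==
  [7] u=6 | in 0 | out 0 | prev ⊥ | push {}
  [8] u=0 | in 0 | out 0 | prev ⊥ | push {2,3,5}
  [9] u=2 | in 0 | out 1 | prev ⊥ | push {0}
  [10] u=3 | in 0 | out 0 | ==
  [11] u=5 | in 0 | out 0 | prev ⊥ | push {2}
  [12] u=0 | in ⊤ | out ⊤ | prev 0 | push {3,5}
  [13] u=2 | in ⊤ | out ⊤ | prev 1 | push {0}
  [14] u=3 | in ⊤ | out ⊤ | prev 0 | push {1,6}
  [15] u=5 | in ⊤ | out ⊤ | prev 0 | push {2}
  [16] u=0 | in ⊤ | out ⊤ | ==
  [17] u=1 | in ⊤ | out ⊤ | prev 0 | push {0,3}
  [18] u=6 | in ⊤ | out ⊤ | prev 0 | push {}
  [19] u=2 | in ⊤ | out ⊤ | ==
  [20] u=0 | in ⊤ | out ⊤ | ==
  [21] u=3 | in ⊤ | out ⊤ | ==

Converged values:
  [0] ⊤
  [1] ⊤
  [2] ⊤
  [3] ⊤
  [4] 0
  [5] ⊤
  [6] ⊤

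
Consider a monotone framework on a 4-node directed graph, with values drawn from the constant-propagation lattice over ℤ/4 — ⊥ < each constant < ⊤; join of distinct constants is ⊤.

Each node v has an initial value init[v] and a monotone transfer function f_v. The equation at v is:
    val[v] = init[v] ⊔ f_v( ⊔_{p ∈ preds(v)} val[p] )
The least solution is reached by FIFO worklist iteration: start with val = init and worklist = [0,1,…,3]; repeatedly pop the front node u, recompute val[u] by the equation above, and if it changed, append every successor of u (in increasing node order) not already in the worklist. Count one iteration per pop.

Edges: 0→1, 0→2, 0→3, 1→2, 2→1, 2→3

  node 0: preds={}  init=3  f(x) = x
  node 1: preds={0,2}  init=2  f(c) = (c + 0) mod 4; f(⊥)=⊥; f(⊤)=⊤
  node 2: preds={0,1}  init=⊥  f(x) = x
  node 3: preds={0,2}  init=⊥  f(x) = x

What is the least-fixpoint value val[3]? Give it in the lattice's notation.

⊤

Trace (5 dequeues):
  [1] u=0 | in ⊥ | out 3 | ==
  [2] u=1 | in 3 | out ⊤ | prev 2 | push {}
  [3] u=2 | in ⊤ | out ⊤ | prev ⊥ | push {1}
  [4] u=3 | in ⊤ | out ⊤ | prev ⊥ | push {}
  [5] u=1 | in ⊤ | out ⊤ | ==

Converged values:
  [0] 3
  [1] ⊤
  [2] ⊤
  [3] ⊤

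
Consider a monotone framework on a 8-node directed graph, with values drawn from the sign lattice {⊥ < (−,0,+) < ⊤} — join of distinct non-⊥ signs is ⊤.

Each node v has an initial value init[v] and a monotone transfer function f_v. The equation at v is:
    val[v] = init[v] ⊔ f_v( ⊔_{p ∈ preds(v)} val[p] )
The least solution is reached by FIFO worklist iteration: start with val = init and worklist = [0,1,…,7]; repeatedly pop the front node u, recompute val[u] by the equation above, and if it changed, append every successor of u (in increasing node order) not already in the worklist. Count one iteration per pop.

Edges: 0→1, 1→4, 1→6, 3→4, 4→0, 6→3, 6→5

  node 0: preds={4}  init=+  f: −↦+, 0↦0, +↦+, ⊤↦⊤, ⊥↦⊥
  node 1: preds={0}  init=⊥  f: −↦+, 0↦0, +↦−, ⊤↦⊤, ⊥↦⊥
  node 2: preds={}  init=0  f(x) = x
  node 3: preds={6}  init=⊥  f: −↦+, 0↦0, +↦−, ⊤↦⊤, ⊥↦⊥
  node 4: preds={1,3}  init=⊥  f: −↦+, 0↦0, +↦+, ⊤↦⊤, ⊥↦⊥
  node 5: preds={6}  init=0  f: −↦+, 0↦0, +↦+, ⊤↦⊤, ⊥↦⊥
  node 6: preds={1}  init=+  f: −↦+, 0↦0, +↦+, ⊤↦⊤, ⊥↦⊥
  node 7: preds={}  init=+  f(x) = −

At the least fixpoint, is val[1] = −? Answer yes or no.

Iteration log — 9 steps:
  step 1. node 0  ⊔preds=⊥  new=+  stable
  step 2. node 1  ⊔preds=+  new=−  old=⊥  +wl: 
  step 3. node 2  ⊔preds=⊥  new=0  stable
  step 4. node 3  ⊔preds=+  new=−  old=⊥  +wl: 
  step 5. node 4  ⊔preds=−  new=+  old=⊥  +wl: 0
  step 6. node 5  ⊔preds=+  new=⊤  old=0  +wl: 
  step 7. node 6  ⊔preds=−  new=+  stable
  step 8. node 7  ⊔preds=⊥  new=⊤  old=+  +wl: 
  step 9. node 0  ⊔preds=+  new=+  stable

Least fixpoint reached:
  node 0: +
  node 1: −
  node 2: 0
  node 3: −
  node 4: +
  node 5: ⊤
  node 6: +
  node 7: ⊤

yes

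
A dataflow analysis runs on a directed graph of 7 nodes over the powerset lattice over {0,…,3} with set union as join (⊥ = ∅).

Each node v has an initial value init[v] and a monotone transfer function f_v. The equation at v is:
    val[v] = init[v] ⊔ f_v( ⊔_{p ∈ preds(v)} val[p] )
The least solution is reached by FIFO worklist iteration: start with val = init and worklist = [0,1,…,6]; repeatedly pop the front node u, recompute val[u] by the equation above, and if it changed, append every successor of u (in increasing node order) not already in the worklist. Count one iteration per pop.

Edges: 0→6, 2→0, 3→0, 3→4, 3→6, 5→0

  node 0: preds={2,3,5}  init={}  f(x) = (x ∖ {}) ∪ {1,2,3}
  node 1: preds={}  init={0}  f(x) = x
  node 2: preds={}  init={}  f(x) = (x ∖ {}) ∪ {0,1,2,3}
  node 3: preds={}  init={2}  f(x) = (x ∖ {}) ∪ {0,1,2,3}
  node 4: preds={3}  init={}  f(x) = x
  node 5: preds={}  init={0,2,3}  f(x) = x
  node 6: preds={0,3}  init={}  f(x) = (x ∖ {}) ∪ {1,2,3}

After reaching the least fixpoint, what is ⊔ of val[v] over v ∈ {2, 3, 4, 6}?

Iteration log — 8 steps:
  step 1. node 0  ⊔preds={0,2,3}  new={0,1,2,3}  old={}  +wl: 
  step 2. node 1  ⊔preds={}  new={0}  stable
  step 3. node 2  ⊔preds={}  new={0,1,2,3}  old={}  +wl: 0
  step 4. node 3  ⊔preds={}  new={0,1,2,3}  old={2}  +wl: 
  step 5. node 4  ⊔preds={0,1,2,3}  new={0,1,2,3}  old={}  +wl: 
  step 6. node 5  ⊔preds={}  new={0,2,3}  stable
  step 7. node 6  ⊔preds={0,1,2,3}  new={0,1,2,3}  old={}  +wl: 
  step 8. node 0  ⊔preds={0,1,2,3}  new={0,1,2,3}  stable

Least fixpoint reached:
  node 0: {0,1,2,3}
  node 1: {0}
  node 2: {0,1,2,3}
  node 3: {0,1,2,3}
  node 4: {0,1,2,3}
  node 5: {0,2,3}
  node 6: {0,1,2,3}

{0,1,2,3}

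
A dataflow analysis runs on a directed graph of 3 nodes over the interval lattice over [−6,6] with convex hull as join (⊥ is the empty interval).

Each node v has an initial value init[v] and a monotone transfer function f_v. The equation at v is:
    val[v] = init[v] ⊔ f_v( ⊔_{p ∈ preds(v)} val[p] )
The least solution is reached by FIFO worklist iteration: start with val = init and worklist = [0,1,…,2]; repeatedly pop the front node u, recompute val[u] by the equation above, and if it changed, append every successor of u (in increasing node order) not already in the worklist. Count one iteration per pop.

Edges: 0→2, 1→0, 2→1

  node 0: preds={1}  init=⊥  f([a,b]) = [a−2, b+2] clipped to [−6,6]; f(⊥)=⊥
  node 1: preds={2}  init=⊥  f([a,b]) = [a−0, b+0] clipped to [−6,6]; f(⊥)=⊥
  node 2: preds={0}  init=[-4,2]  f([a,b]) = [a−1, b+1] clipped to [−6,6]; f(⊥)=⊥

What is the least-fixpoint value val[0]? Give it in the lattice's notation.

Trace (10 dequeues):
  [1] u=0 | in ⊥ | out ⊥ | ==
  [2] u=1 | in [-4,2] | out [-4,2] | prev ⊥ | push {0}
  [3] u=2 | in ⊥ | out [-4,2] | ==
  [4] u=0 | in [-4,2] | out [-6,4] | prev ⊥ | push {2}
  [5] u=2 | in [-6,4] | out [-6,5] | prev [-4,2] | push {1}
  [6] u=1 | in [-6,5] | out [-6,5] | prev [-4,2] | push {0}
  [7] u=0 | in [-6,5] | out [-6,6] | prev [-6,4] | push {2}
  [8] u=2 | in [-6,6] | out [-6,6] | prev [-6,5] | push {1}
  [9] u=1 | in [-6,6] | out [-6,6] | prev [-6,5] | push {0}
  [10] u=0 | in [-6,6] | out [-6,6] | ==

Converged values:
  [0] [-6,6]
  [1] [-6,6]
  [2] [-6,6]

[-6,6]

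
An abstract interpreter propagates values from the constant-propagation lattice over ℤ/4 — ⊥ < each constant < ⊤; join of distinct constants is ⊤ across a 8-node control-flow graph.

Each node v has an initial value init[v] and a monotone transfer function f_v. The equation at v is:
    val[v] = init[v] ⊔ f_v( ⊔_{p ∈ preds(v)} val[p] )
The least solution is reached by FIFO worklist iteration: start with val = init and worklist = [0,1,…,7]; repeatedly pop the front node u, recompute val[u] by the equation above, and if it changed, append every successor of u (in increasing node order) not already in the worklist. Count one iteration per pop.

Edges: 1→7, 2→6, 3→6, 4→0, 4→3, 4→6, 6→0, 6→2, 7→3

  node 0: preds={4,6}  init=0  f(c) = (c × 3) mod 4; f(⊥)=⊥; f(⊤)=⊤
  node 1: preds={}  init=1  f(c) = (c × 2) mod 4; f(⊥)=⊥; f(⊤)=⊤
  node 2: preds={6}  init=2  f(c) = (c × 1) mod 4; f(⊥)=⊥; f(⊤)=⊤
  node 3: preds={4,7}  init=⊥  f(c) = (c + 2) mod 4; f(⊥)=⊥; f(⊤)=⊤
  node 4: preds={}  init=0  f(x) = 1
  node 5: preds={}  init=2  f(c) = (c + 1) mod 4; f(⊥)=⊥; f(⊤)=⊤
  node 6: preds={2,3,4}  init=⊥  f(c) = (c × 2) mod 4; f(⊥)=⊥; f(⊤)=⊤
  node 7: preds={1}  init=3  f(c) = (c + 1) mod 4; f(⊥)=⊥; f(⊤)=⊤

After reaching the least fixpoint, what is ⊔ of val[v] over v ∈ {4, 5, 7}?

Trace (12 dequeues):
  [1] u=0 | in 0 | out 0 | ==
  [2] u=1 | in ⊥ | out 1 | ==
  [3] u=2 | in ⊥ | out 2 | ==
  [4] u=3 | in ⊤ | out ⊤ | prev ⊥ | push {}
  [5] u=4 | in ⊥ | out ⊤ | prev 0 | push {0,3}
  [6] u=5 | in ⊥ | out 2 | ==
  [7] u=6 | in ⊤ | out ⊤ | prev ⊥ | push {2}
  [8] u=7 | in 1 | out ⊤ | prev 3 | push {}
  [9] u=0 | in ⊤ | out ⊤ | prev 0 | push {}
  [10] u=3 | in ⊤ | out ⊤ | ==
  [11] u=2 | in ⊤ | out ⊤ | prev 2 | push {6}
  [12] u=6 | in ⊤ | out ⊤ | ==

Converged values:
  [0] ⊤
  [1] 1
  [2] ⊤
  [3] ⊤
  [4] ⊤
  [5] 2
  [6] ⊤
  [7] ⊤

⊤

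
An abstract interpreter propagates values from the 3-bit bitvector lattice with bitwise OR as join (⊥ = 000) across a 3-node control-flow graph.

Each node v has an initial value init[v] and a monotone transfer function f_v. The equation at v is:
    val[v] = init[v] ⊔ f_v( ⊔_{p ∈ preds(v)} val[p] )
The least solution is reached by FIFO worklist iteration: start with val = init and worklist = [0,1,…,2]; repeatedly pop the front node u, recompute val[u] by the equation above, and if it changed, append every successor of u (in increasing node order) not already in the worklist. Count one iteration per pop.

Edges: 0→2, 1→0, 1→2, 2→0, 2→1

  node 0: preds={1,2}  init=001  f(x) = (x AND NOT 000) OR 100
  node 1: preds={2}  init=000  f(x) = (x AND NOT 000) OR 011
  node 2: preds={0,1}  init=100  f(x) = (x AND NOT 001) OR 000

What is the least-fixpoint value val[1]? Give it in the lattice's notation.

111

Trace (6 dequeues):
  [1] u=0 | in 100 | out 101 | prev 001 | push {}
  [2] u=1 | in 100 | out 111 | prev 000 | push {0}
  [3] u=2 | in 111 | out 110 | prev 100 | push {1}
  [4] u=0 | in 111 | out 111 | prev 101 | push {2}
  [5] u=1 | in 110 | out 111 | ==
  [6] u=2 | in 111 | out 110 | ==

Converged values:
  [0] 111
  [1] 111
  [2] 110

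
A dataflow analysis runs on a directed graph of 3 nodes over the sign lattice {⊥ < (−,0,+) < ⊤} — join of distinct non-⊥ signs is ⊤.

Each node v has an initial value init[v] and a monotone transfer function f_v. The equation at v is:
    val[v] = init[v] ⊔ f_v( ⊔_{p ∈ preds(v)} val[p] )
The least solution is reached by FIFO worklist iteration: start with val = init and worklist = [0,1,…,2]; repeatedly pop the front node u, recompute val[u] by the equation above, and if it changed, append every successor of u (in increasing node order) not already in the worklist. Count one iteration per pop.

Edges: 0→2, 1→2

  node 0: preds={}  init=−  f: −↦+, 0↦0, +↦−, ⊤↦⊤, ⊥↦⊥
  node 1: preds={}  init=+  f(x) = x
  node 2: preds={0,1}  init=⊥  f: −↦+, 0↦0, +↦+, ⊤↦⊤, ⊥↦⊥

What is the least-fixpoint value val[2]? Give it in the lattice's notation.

⊤

Iteration log — 3 steps:
  step 1. node 0  ⊔preds=⊥  new=−  stable
  step 2. node 1  ⊔preds=⊥  new=+  stable
  step 3. node 2  ⊔preds=⊤  new=⊤  old=⊥  +wl: 

Least fixpoint reached:
  node 0: −
  node 1: +
  node 2: ⊤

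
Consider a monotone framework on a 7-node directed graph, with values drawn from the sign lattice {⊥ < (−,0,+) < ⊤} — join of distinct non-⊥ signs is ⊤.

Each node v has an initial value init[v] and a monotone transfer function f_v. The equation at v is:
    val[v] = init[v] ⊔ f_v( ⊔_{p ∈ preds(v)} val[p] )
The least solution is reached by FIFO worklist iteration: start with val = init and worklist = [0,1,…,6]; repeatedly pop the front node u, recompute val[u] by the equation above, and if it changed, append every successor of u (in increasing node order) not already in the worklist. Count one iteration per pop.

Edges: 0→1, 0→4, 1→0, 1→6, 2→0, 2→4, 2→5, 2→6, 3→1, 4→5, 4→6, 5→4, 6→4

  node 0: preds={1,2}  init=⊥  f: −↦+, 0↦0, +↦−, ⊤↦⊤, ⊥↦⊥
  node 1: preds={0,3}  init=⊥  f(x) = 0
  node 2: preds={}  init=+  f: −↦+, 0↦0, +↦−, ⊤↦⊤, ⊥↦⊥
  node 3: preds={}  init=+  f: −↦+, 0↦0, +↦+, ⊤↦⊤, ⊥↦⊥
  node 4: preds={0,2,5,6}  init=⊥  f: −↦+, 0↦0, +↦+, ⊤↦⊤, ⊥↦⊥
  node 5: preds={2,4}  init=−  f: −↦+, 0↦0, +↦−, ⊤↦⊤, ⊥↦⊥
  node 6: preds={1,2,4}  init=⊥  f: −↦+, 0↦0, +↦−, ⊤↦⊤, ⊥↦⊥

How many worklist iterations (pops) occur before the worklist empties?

Worklist (10 pops):
  #1 pop 0: in=+ → − (was ⊥); enqueue []
  #2 pop 1: in=⊤ → 0 (was ⊥); enqueue [0]
  #3 pop 2: in=⊥ → + (no change)
  #4 pop 3: in=⊥ → + (no change)
  #5 pop 4: in=⊤ → ⊤ (was ⊥); enqueue []
  #6 pop 5: in=⊤ → ⊤ (was −); enqueue [4]
  #7 pop 6: in=⊤ → ⊤ (was ⊥); enqueue []
  #8 pop 0: in=⊤ → ⊤ (was −); enqueue [1]
  #9 pop 4: in=⊤ → ⊤ (no change)
  #10 pop 1: in=⊤ → 0 (no change)

Fixpoint:
  val[0] = ⊤
  val[1] = 0
  val[2] = +
  val[3] = +
  val[4] = ⊤
  val[5] = ⊤
  val[6] = ⊤

10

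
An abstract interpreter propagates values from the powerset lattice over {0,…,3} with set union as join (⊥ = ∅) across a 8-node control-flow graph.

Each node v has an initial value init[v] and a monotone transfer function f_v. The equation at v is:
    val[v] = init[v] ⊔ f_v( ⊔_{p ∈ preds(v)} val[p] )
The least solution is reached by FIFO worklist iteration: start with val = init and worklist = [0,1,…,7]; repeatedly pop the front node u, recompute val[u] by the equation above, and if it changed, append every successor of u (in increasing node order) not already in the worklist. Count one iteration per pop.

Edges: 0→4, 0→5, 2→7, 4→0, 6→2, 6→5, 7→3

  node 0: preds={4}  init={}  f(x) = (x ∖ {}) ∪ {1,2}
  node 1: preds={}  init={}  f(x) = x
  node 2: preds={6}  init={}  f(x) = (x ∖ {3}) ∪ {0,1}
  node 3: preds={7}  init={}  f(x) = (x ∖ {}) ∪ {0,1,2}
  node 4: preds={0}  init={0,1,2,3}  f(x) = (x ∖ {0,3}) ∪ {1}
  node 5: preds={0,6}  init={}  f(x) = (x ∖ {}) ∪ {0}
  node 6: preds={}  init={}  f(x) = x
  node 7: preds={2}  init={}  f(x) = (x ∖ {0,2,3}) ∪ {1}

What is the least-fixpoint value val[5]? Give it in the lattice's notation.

Trace (9 dequeues):
  [1] u=0 | in {0,1,2,3} | out {0,1,2,3} | prev {} | push {}
  [2] u=1 | in {} | out {} | ==
  [3] u=2 | in {} | out {0,1} | prev {} | push {}
  [4] u=3 | in {} | out {0,1,2} | prev {} | push {}
  [5] u=4 | in {0,1,2,3} | out {0,1,2,3} | ==
  [6] u=5 | in {0,1,2,3} | out {0,1,2,3} | prev {} | push {}
  [7] u=6 | in {} | out {} | ==
  [8] u=7 | in {0,1} | out {1} | prev {} | push {3}
  [9] u=3 | in {1} | out {0,1,2} | ==

Converged values:
  [0] {0,1,2,3}
  [1] {}
  [2] {0,1}
  [3] {0,1,2}
  [4] {0,1,2,3}
  [5] {0,1,2,3}
  [6] {}
  [7] {1}

{0,1,2,3}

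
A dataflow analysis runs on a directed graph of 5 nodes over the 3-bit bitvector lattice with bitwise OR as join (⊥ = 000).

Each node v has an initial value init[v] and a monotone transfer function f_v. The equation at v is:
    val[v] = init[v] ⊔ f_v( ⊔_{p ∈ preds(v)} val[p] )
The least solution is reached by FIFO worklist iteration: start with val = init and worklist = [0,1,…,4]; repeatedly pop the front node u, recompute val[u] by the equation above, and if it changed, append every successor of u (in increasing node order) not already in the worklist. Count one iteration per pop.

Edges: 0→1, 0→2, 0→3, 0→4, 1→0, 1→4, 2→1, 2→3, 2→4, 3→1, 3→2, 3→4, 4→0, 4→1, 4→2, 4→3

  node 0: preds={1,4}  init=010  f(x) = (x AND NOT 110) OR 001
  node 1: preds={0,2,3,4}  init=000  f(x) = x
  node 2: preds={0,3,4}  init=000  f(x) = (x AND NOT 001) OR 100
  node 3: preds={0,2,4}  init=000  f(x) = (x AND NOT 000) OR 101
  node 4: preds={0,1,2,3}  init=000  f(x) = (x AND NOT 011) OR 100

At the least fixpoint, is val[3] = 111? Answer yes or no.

Trace (11 dequeues):
  [1] u=0 | in 000 | out 011 | prev 010 | push {}
  [2] u=1 | in 011 | out 011 | prev 000 | push {0}
  [3] u=2 | in 011 | out 110 | prev 000 | push {1}
  [4] u=3 | in 111 | out 111 | prev 000 | push {2}
  [5] u=4 | in 111 | out 100 | prev 000 | push {3}
  [6] u=0 | in 111 | out 011 | ==
  [7] u=1 | in 111 | out 111 | prev 011 | push {0,4}
  [8] u=2 | in 111 | out 110 | ==
  [9] u=3 | in 111 | out 111 | ==
  [10] u=0 | in 111 | out 011 | ==
  [11] u=4 | in 111 | out 100 | ==

Converged values:
  [0] 011
  [1] 111
  [2] 110
  [3] 111
  [4] 100

yes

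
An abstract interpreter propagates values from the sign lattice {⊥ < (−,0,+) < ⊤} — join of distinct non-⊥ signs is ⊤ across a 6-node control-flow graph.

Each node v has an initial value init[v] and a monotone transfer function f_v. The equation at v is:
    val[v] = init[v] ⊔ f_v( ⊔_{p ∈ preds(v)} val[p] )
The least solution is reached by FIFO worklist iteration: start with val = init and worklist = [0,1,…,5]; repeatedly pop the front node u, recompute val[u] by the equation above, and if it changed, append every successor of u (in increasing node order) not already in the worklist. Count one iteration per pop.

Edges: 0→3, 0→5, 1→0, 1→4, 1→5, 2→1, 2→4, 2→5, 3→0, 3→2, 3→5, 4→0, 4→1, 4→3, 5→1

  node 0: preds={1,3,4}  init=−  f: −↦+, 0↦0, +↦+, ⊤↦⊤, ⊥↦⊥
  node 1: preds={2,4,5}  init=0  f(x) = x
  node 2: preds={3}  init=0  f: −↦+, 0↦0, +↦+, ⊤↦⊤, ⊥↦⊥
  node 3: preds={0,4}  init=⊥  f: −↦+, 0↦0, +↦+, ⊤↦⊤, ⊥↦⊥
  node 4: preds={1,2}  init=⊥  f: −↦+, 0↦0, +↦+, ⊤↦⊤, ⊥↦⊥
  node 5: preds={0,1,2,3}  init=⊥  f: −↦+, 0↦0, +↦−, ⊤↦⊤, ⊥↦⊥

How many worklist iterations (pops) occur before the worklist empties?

Iteration log — 15 steps:
  step 1. node 0  ⊔preds=0  new=⊤  old=−  +wl: 
  step 2. node 1  ⊔preds=0  new=0  stable
  step 3. node 2  ⊔preds=⊥  new=0  stable
  step 4. node 3  ⊔preds=⊤  new=⊤  old=⊥  +wl: 0,2
  step 5. node 4  ⊔preds=0  new=0  old=⊥  +wl: 1,3
  step 6. node 5  ⊔preds=⊤  new=⊤  old=⊥  +wl: 
  step 7. node 0  ⊔preds=⊤  new=⊤  stable
  step 8. node 2  ⊔preds=⊤  new=⊤  old=0  +wl: 4,5
  step 9. node 1  ⊔preds=⊤  new=⊤  old=0  +wl: 0
  step 10. node 3  ⊔preds=⊤  new=⊤  stable
  step 11. node 4  ⊔preds=⊤  new=⊤  old=0  +wl: 1,3
  step 12. node 5  ⊔preds=⊤  new=⊤  stable
  step 13. node 0  ⊔preds=⊤  new=⊤  stable
  step 14. node 1  ⊔preds=⊤  new=⊤  stable
  step 15. node 3  ⊔preds=⊤  new=⊤  stable

Least fixpoint reached:
  node 0: ⊤
  node 1: ⊤
  node 2: ⊤
  node 3: ⊤
  node 4: ⊤
  node 5: ⊤

15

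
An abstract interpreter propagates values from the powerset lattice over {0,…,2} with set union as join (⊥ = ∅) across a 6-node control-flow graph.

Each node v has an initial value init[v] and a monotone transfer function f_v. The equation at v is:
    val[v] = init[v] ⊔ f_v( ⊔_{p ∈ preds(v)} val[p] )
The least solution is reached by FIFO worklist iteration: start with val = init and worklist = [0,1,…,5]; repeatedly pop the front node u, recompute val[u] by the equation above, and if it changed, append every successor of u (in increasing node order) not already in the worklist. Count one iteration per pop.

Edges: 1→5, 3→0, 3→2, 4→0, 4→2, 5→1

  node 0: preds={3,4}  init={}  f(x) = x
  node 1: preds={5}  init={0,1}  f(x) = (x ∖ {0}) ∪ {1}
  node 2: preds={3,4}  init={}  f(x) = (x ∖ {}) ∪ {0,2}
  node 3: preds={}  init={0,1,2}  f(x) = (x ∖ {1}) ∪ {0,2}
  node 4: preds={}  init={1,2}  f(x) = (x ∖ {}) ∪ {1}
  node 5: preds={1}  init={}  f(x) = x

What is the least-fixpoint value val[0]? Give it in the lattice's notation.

{0,1,2}

Iteration log — 7 steps:
  step 1. node 0  ⊔preds={0,1,2}  new={0,1,2}  old={}  +wl: 
  step 2. node 1  ⊔preds={}  new={0,1}  stable
  step 3. node 2  ⊔preds={0,1,2}  new={0,1,2}  old={}  +wl: 
  step 4. node 3  ⊔preds={}  new={0,1,2}  stable
  step 5. node 4  ⊔preds={}  new={1,2}  stable
  step 6. node 5  ⊔preds={0,1}  new={0,1}  old={}  +wl: 1
  step 7. node 1  ⊔preds={0,1}  new={0,1}  stable

Least fixpoint reached:
  node 0: {0,1,2}
  node 1: {0,1}
  node 2: {0,1,2}
  node 3: {0,1,2}
  node 4: {1,2}
  node 5: {0,1}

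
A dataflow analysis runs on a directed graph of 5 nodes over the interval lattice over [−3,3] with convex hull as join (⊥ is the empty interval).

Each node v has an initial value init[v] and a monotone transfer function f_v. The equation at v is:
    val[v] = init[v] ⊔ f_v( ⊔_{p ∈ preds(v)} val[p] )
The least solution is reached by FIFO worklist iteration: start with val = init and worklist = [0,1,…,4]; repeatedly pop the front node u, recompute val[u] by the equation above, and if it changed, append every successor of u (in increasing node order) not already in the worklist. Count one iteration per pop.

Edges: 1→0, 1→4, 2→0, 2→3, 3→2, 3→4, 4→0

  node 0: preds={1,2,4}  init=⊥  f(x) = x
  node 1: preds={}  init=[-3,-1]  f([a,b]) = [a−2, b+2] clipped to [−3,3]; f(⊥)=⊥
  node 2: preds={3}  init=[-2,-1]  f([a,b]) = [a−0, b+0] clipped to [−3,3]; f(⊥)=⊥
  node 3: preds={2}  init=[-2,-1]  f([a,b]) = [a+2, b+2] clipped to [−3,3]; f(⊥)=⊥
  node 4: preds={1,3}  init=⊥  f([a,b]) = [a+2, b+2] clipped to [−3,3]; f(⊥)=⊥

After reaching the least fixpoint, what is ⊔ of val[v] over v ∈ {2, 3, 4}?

Worklist (12 pops):
  #1 pop 0: in=[-3,-1] → [-3,-1] (was ⊥); enqueue []
  #2 pop 1: in=⊥ → [-3,-1] (no change)
  #3 pop 2: in=[-2,-1] → [-2,-1] (no change)
  #4 pop 3: in=[-2,-1] → [-2,1] (was [-2,-1]); enqueue [2]
  #5 pop 4: in=[-3,1] → [-1,3] (was ⊥); enqueue [0]
  #6 pop 2: in=[-2,1] → [-2,1] (was [-2,-1]); enqueue [3]
  #7 pop 0: in=[-3,3] → [-3,3] (was [-3,-1]); enqueue []
  #8 pop 3: in=[-2,1] → [-2,3] (was [-2,1]); enqueue [2,4]
  #9 pop 2: in=[-2,3] → [-2,3] (was [-2,1]); enqueue [0,3]
  #10 pop 4: in=[-3,3] → [-1,3] (no change)
  #11 pop 0: in=[-3,3] → [-3,3] (no change)
  #12 pop 3: in=[-2,3] → [-2,3] (no change)

Fixpoint:
  val[0] = [-3,3]
  val[1] = [-3,-1]
  val[2] = [-2,3]
  val[3] = [-2,3]
  val[4] = [-1,3]

[-2,3]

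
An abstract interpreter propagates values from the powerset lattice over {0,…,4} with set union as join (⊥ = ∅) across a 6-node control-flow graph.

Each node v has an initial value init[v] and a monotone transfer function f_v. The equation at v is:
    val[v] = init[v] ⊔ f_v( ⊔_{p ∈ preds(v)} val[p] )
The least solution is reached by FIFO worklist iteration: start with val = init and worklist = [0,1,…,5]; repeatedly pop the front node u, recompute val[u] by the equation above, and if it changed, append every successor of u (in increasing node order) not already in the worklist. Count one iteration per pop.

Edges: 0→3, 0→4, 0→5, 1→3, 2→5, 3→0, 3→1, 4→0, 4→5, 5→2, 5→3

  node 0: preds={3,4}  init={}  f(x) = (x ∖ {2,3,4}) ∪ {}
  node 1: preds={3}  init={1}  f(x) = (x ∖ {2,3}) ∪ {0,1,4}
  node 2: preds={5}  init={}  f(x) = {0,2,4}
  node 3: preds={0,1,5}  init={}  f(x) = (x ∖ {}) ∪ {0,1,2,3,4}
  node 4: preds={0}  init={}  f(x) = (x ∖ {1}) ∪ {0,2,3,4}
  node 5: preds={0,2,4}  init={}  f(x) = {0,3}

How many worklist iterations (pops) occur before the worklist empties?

Iteration log — 12 steps:
  step 1. node 0  ⊔preds={}  new={}  stable
  step 2. node 1  ⊔preds={}  new={0,1,4}  old={1}  +wl: 
  step 3. node 2  ⊔preds={}  new={0,2,4}  old={}  +wl: 
  step 4. node 3  ⊔preds={0,1,4}  new={0,1,2,3,4}  old={}  +wl: 0,1
  step 5. node 4  ⊔preds={}  new={0,2,3,4}  old={}  +wl: 
  step 6. node 5  ⊔preds={0,2,3,4}  new={0,3}  old={}  +wl: 2,3
  step 7. node 0  ⊔preds={0,1,2,3,4}  new={0,1}  old={}  +wl: 4,5
  step 8. node 1  ⊔preds={0,1,2,3,4}  new={0,1,4}  stable
  step 9. node 2  ⊔preds={0,3}  new={0,2,4}  stable
  step 10. node 3  ⊔preds={0,1,3,4}  new={0,1,2,3,4}  stable
  step 11. node 4  ⊔preds={0,1}  new={0,2,3,4}  stable
  step 12. node 5  ⊔preds={0,1,2,3,4}  new={0,3}  stable

Least fixpoint reached:
  node 0: {0,1}
  node 1: {0,1,4}
  node 2: {0,2,4}
  node 3: {0,1,2,3,4}
  node 4: {0,2,3,4}
  node 5: {0,3}

12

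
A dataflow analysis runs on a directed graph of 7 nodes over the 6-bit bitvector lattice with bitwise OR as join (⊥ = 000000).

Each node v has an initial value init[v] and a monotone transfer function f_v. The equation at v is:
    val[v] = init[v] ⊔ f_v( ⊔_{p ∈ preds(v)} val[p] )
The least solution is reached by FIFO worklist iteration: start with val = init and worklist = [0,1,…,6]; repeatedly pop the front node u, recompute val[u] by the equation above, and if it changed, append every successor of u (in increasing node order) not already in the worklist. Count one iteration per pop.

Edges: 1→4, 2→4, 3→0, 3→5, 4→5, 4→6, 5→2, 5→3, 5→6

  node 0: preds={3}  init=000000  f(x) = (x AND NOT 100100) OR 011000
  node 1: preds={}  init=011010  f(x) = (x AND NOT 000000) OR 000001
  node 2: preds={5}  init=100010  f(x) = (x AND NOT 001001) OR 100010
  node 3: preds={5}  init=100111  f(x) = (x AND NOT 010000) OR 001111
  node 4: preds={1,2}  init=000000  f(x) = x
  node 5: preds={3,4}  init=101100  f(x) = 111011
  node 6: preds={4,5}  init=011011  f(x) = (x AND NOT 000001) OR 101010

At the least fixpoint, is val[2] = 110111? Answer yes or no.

Iteration log — 11 steps:
  step 1. node 0  ⊔preds=100111  new=011011  old=000000  +wl: 
  step 2. node 1  ⊔preds=000000  new=011011  old=011010  +wl: 
  step 3. node 2  ⊔preds=101100  new=100110  old=100010  +wl: 
  step 4. node 3  ⊔preds=101100  new=101111  old=100111  +wl: 0
  step 5. node 4  ⊔preds=111111  new=111111  old=000000  +wl: 
  step 6. node 5  ⊔preds=111111  new=111111  old=101100  +wl: 2,3
  step 7. node 6  ⊔preds=111111  new=111111  old=011011  +wl: 
  step 8. node 0  ⊔preds=101111  new=011011  stable
  step 9. node 2  ⊔preds=111111  new=110110  old=100110  +wl: 4
  step 10. node 3  ⊔preds=111111  new=101111  stable
  step 11. node 4  ⊔preds=111111  new=111111  stable

Least fixpoint reached:
  node 0: 011011
  node 1: 011011
  node 2: 110110
  node 3: 101111
  node 4: 111111
  node 5: 111111
  node 6: 111111

no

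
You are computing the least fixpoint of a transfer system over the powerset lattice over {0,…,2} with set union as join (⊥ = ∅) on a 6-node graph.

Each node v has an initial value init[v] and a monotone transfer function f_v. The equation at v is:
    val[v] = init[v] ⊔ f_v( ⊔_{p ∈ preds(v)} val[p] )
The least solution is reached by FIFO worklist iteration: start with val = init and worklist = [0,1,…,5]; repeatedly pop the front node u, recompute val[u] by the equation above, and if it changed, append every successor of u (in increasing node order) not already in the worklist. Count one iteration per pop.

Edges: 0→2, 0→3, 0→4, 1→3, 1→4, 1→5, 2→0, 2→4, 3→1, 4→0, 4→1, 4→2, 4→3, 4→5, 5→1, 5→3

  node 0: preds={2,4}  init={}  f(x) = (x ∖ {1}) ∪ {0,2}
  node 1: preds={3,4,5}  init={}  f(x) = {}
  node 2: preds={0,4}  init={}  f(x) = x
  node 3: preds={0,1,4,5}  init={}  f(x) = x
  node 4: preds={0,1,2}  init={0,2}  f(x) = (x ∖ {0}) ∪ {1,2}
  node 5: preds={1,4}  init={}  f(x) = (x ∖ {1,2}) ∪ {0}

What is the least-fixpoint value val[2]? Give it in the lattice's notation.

Worklist (13 pops):
  #1 pop 0: in={0,2} → {0,2} (was {}); enqueue []
  #2 pop 1: in={0,2} → {} (no change)
  #3 pop 2: in={0,2} → {0,2} (was {}); enqueue [0]
  #4 pop 3: in={0,2} → {0,2} (was {}); enqueue [1]
  #5 pop 4: in={0,2} → {0,1,2} (was {0,2}); enqueue [2,3]
  #6 pop 5: in={0,1,2} → {0} (was {}); enqueue []
  #7 pop 0: in={0,1,2} → {0,2} (no change)
  #8 pop 1: in={0,1,2} → {} (no change)
  #9 pop 2: in={0,1,2} → {0,1,2} (was {0,2}); enqueue [0,4]
  #10 pop 3: in={0,1,2} → {0,1,2} (was {0,2}); enqueue [1]
  #11 pop 0: in={0,1,2} → {0,2} (no change)
  #12 pop 4: in={0,1,2} → {0,1,2} (no change)
  #13 pop 1: in={0,1,2} → {} (no change)

Fixpoint:
  val[0] = {0,2}
  val[1] = {}
  val[2] = {0,1,2}
  val[3] = {0,1,2}
  val[4] = {0,1,2}
  val[5] = {0}

{0,1,2}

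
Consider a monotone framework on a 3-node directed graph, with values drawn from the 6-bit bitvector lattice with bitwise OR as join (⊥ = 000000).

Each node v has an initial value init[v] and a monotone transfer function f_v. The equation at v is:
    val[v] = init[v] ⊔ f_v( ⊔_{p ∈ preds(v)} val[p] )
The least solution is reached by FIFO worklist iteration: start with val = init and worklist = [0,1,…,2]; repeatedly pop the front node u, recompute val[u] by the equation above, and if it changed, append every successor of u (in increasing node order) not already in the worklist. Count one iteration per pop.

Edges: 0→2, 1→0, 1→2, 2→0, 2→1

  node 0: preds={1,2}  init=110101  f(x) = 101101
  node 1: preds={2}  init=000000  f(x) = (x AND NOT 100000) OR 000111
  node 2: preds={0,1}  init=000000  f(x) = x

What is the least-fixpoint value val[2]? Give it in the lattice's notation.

111111

Iteration log — 7 steps:
  step 1. node 0  ⊔preds=000000  new=111101  old=110101  +wl: 
  step 2. node 1  ⊔preds=000000  new=000111  old=000000  +wl: 0
  step 3. node 2  ⊔preds=111111  new=111111  old=000000  +wl: 1
  step 4. node 0  ⊔preds=111111  new=111101  stable
  step 5. node 1  ⊔preds=111111  new=011111  old=000111  +wl: 0,2
  step 6. node 0  ⊔preds=111111  new=111101  stable
  step 7. node 2  ⊔preds=111111  new=111111  stable

Least fixpoint reached:
  node 0: 111101
  node 1: 011111
  node 2: 111111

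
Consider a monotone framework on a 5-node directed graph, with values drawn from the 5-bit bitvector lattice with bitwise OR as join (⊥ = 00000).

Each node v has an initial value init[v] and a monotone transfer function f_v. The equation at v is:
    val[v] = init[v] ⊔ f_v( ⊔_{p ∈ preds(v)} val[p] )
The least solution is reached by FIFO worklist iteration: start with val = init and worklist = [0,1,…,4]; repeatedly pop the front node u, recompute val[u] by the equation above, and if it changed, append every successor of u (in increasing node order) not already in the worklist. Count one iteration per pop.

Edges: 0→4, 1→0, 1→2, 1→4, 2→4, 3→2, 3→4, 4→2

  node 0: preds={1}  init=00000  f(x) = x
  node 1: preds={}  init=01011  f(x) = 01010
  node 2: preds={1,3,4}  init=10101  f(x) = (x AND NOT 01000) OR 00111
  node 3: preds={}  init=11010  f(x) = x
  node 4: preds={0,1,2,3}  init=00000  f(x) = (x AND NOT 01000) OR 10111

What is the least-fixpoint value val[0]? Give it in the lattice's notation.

Trace (6 dequeues):
  [1] u=0 | in 01011 | out 01011 | prev 00000 | push {}
  [2] u=1 | in 00000 | out 01011 | ==
  [3] u=2 | in 11011 | out 10111 | prev 10101 | push {}
  [4] u=3 | in 00000 | out 11010 | ==
  [5] u=4 | in 11111 | out 10111 | prev 00000 | push {2}
  [6] u=2 | in 11111 | out 10111 | ==

Converged values:
  [0] 01011
  [1] 01011
  [2] 10111
  [3] 11010
  [4] 10111

01011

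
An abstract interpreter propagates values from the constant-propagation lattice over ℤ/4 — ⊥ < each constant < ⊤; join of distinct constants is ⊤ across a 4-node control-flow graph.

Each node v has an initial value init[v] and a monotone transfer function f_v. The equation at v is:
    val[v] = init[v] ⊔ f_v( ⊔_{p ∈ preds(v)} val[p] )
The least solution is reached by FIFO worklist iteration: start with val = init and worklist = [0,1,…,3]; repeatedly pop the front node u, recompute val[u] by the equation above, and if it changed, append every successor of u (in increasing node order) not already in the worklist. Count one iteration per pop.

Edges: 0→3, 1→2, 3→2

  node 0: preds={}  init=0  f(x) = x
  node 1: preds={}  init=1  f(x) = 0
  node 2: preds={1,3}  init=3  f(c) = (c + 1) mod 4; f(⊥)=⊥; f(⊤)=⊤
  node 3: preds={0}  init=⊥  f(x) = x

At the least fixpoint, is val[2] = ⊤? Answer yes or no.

Trace (5 dequeues):
  [1] u=0 | in ⊥ | out 0 | ==
  [2] u=1 | in ⊥ | out ⊤ | prev 1 | push {}
  [3] u=2 | in ⊤ | out ⊤ | prev 3 | push {}
  [4] u=3 | in 0 | out 0 | prev ⊥ | push {2}
  [5] u=2 | in ⊤ | out ⊤ | ==

Converged values:
  [0] 0
  [1] ⊤
  [2] ⊤
  [3] 0

yes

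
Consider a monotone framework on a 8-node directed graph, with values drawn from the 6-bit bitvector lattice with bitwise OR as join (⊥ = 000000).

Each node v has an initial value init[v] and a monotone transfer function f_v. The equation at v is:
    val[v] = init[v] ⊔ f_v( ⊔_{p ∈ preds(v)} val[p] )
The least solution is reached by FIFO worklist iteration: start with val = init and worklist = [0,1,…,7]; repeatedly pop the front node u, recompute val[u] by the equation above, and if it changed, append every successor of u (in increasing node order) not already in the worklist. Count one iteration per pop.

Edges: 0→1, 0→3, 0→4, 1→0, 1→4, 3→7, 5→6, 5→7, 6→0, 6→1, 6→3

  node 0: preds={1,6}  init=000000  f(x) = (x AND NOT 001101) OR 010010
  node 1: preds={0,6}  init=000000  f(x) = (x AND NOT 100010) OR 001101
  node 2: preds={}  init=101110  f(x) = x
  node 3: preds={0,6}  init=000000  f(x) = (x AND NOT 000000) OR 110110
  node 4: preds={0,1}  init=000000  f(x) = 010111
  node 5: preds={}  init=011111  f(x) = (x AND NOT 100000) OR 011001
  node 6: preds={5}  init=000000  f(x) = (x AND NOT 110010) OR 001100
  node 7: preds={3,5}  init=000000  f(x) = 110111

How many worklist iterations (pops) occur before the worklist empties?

Iteration log — 12 steps:
  step 1. node 0  ⊔preds=000000  new=010010  old=000000  +wl: 
  step 2. node 1  ⊔preds=010010  new=011101  old=000000  +wl: 0
  step 3. node 2  ⊔preds=000000  new=101110  stable
  step 4. node 3  ⊔preds=010010  new=110110  old=000000  +wl: 
  step 5. node 4  ⊔preds=011111  new=010111  old=000000  +wl: 
  step 6. node 5  ⊔preds=000000  new=011111  stable
  step 7. node 6  ⊔preds=011111  new=001101  old=000000  +wl: 1,3
  step 8. node 7  ⊔preds=111111  new=110111  old=000000  +wl: 
  step 9. node 0  ⊔preds=011101  new=010010  stable
  step 10. node 1  ⊔preds=011111  new=011101  stable
  step 11. node 3  ⊔preds=011111  new=111111  old=110110  +wl: 7
  step 12. node 7  ⊔preds=111111  new=110111  stable

Least fixpoint reached:
  node 0: 010010
  node 1: 011101
  node 2: 101110
  node 3: 111111
  node 4: 010111
  node 5: 011111
  node 6: 001101
  node 7: 110111

12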